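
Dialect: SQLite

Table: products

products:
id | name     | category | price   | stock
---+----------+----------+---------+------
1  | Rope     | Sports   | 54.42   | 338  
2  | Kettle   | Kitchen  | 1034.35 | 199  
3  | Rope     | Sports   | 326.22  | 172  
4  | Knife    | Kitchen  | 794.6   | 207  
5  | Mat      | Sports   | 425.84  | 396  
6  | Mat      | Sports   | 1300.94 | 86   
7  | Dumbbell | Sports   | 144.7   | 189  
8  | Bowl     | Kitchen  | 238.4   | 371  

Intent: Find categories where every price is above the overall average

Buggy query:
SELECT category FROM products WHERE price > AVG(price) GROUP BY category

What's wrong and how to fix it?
Bug: WHERE evaluates per row before aggregation, so AVG() is unavailable

Fix: Compute the overall average in a scalar subquery and compare each group's MIN against it in HAVING

Corrected query:
SELECT category FROM products GROUP BY category HAVING MIN(price) > (SELECT AVG(price) FROM products)

Result:
(no rows)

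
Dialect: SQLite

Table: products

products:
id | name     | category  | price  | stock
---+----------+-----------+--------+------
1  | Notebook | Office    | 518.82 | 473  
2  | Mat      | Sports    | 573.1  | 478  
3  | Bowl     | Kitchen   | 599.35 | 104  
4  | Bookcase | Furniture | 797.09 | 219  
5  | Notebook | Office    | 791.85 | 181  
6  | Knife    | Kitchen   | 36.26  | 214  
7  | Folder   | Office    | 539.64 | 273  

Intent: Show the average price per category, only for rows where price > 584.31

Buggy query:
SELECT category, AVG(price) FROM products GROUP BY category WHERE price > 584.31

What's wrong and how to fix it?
Bug: Row-level WHERE must come before GROUP BY in the clause order

Fix: Place WHERE between FROM and GROUP BY

Corrected query:
SELECT category, AVG(price) FROM products WHERE price > 584.31 GROUP BY category

Result:
category  | AVG(price)
----------+-----------
Furniture | 797.09    
Kitchen   | 599.35    
Office    | 791.85    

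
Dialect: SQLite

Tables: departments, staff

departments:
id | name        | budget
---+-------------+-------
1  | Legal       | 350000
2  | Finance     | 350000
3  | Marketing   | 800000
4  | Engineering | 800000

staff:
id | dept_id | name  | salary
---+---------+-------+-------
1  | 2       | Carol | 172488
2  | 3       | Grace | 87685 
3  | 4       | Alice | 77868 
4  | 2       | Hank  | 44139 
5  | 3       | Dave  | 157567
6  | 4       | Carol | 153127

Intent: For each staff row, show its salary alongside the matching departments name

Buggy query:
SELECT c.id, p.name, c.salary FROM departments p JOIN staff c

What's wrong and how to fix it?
Bug: JOIN with no ON clause produces a cartesian product; every staff row pairs with every departments row

Fix: Specify the join condition linking the foreign key to the parent id

Corrected query:
SELECT c.id, p.name, c.salary FROM departments p JOIN staff c ON c.dept_id = p.id

Result:
id | name        | salary
---+-------------+-------
1  | Finance     | 172488
2  | Marketing   | 87685 
3  | Engineering | 77868 
4  | Finance     | 44139 
5  | Marketing   | 157567
6  | Engineering | 153127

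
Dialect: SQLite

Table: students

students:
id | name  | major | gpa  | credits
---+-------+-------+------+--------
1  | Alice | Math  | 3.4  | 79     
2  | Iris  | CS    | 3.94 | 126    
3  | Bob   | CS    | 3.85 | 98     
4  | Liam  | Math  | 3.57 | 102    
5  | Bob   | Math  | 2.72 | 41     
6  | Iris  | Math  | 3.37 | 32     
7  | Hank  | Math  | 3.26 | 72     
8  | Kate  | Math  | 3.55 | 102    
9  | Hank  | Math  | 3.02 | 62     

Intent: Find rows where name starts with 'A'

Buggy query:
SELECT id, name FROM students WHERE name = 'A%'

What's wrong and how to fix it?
Bug: '=' compares the literal string including the % character; pattern matching needs LIKE

Fix: Use LIKE for wildcard pattern matching

Corrected query:
SELECT id, name FROM students WHERE name LIKE 'A%'

Result:
id | name 
---+------
1  | Alice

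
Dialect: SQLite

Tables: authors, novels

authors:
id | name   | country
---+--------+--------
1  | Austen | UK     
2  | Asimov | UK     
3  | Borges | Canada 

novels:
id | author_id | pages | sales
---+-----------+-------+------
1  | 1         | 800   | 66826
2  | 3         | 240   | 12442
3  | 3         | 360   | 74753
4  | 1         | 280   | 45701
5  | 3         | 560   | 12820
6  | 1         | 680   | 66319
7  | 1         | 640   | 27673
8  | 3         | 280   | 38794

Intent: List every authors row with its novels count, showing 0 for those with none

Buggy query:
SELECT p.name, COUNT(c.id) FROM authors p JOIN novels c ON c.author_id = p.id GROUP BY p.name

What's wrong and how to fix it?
Bug: INNER JOIN drops authors rows that have no matching novels rows

Fix: Switch to LEFT JOIN to retain unmatched parent rows

Corrected query:
SELECT p.name, COUNT(c.id) FROM authors p LEFT JOIN novels c ON c.author_id = p.id GROUP BY p.name

Result:
name   | COUNT(c.id)
-------+------------
Asimov | 0          
Austen | 4          
Borges | 4          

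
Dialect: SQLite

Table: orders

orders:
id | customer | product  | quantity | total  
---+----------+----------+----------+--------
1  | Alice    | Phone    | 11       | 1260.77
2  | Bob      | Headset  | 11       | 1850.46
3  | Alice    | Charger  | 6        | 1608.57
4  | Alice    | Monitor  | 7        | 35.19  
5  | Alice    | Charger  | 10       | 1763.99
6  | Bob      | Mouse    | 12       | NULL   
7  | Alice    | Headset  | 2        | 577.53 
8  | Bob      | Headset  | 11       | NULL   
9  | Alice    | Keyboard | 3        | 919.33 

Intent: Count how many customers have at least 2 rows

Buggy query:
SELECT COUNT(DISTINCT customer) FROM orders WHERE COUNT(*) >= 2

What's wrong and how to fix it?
Bug: COUNT(*) cannot appear in WHERE; the per-group count doesn't exist yet

Fix: Use a subquery that GROUPs and filters with HAVING, then count its rows

Corrected query:
SELECT COUNT(*) FROM (SELECT customer FROM orders GROUP BY customer HAVING COUNT(*) >= 2)

Result:
COUNT(*)
--------
2       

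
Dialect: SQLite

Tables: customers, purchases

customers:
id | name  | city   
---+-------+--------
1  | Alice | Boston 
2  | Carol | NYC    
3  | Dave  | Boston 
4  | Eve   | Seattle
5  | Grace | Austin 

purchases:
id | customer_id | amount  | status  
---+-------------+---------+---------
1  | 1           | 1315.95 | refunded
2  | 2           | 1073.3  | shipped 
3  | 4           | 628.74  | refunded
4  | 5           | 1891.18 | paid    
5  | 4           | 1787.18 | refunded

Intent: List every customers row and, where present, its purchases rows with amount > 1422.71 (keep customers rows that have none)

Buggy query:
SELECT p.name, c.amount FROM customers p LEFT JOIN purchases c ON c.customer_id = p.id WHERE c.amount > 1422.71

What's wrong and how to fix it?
Bug: Filtering c.amount in WHERE discards the NULL rows produced by LEFT JOIN, turning it into an inner join

Fix: Put 'c.amount > 1422.71' in the JOIN's ON clause instead of WHERE

Corrected query:
SELECT p.name, c.amount FROM customers p LEFT JOIN purchases c ON c.customer_id = p.id AND c.amount > 1422.71

Result:
name  | amount 
------+--------
Alice | NULL   
Carol | NULL   
Dave  | NULL   
Eve   | 1787.18
Grace | 1891.18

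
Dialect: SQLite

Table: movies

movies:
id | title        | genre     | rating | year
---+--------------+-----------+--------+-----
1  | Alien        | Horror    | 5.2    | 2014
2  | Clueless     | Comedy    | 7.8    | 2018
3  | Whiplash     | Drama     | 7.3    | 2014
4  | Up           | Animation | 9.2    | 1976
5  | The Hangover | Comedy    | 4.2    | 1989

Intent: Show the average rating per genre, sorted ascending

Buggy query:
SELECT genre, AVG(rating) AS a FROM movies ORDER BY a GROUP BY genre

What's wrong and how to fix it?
Bug: ORDER BY appears before GROUP BY; SQL clause order requires GROUP BY first

Fix: Move ORDER BY to the end, after GROUP BY

Corrected query:
SELECT genre, AVG(rating) AS a FROM movies GROUP BY genre ORDER BY a

Result:
genre     | a  
----------+----
Horror    | 5.2
Comedy    | 6  
Drama     | 7.3
Animation | 9.2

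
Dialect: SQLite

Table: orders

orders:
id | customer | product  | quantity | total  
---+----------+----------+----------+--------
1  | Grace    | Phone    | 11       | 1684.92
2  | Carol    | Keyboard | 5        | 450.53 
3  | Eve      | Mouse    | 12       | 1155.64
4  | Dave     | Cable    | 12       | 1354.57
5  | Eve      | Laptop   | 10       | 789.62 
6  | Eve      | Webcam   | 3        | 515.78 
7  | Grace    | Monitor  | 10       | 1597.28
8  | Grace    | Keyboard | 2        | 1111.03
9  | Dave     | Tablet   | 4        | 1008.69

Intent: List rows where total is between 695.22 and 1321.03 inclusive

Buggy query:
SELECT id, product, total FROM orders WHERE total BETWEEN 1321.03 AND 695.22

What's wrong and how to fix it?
Bug: BETWEEN expects the lower bound first; with 1321.03 AND 695.22 the range is empty

Fix: Write BETWEEN 695.22 AND 1321.03

Corrected query:
SELECT id, product, total FROM orders WHERE total BETWEEN 695.22 AND 1321.03

Result:
id | product  | total  
---+----------+--------
3  | Mouse    | 1155.64
5  | Laptop   | 789.62 
8  | Keyboard | 1111.03
9  | Tablet   | 1008.69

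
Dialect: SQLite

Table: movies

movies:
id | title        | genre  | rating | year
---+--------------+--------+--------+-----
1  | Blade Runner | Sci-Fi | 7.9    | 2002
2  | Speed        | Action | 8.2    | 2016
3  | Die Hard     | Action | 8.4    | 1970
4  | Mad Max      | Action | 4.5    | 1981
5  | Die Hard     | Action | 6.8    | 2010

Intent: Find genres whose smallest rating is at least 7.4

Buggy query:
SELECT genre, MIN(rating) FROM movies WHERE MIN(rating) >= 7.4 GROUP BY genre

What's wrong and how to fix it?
Bug: Aggregates like MIN are computed per group after WHERE runs

Fix: Replace WHERE with HAVING after the GROUP BY

Corrected query:
SELECT genre, MIN(rating) FROM movies GROUP BY genre HAVING MIN(rating) >= 7.4

Result:
genre  | MIN(rating)
-------+------------
Sci-Fi | 7.9        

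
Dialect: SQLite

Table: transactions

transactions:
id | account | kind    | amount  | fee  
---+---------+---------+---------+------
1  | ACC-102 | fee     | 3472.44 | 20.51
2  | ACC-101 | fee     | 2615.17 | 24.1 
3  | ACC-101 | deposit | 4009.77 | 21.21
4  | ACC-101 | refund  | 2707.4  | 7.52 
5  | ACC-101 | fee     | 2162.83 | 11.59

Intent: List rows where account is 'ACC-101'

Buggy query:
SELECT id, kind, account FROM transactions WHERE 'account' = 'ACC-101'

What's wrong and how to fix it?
Bug: 'account' in single quotes is a string literal, not the column; the comparison is literal-vs-literal and never true

Fix: Remove the quotes around the column name (or use double quotes for an identifier)

Corrected query:
SELECT id, kind, account FROM transactions WHERE account = 'ACC-101'

Result:
id | kind    | account
---+---------+--------
2  | fee     | ACC-101
3  | deposit | ACC-101
4  | refund  | ACC-101
5  | fee     | ACC-101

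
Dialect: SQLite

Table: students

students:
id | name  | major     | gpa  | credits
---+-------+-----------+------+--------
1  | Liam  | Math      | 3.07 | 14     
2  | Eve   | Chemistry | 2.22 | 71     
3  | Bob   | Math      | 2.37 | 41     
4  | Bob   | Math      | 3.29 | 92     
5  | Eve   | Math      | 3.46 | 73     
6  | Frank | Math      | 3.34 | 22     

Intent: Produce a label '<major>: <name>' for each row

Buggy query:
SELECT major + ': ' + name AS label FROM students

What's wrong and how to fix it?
Bug: '+' is numeric addition; on text columns SQLite converts them to 0 instead of concatenating

Fix: Use the || operator for string concatenation

Corrected query:
SELECT major || ': ' || name AS label FROM students

Result:
label         
--------------
Math: Liam    
Chemistry: Eve
Math: Bob     
Math: Bob     
Math: Eve     
Math: Frank   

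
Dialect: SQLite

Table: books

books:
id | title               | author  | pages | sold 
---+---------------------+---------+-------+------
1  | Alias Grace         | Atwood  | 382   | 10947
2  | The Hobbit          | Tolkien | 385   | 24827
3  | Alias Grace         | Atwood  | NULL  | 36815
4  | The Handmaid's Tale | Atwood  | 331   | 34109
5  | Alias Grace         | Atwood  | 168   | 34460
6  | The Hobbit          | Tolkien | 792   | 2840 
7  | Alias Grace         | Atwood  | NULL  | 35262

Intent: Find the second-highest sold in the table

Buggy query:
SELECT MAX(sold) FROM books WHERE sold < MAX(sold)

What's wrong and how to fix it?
Bug: The inner MAX is an aggregate inside WHERE, which is not allowed

Fix: Compute the overall MAX in a subquery, then take MAX of rows below it

Corrected query:
SELECT MAX(sold) FROM books WHERE sold < (SELECT MAX(sold) FROM books)

Result:
MAX(sold)
---------
35262    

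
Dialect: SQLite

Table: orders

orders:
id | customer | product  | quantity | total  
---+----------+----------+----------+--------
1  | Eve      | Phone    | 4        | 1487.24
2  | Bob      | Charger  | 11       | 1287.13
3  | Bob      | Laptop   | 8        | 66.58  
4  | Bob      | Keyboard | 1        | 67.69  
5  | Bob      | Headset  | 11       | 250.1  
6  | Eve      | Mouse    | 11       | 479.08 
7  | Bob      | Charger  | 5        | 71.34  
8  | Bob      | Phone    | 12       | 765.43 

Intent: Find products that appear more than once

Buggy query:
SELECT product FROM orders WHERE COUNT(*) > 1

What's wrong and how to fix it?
Bug: WHERE can't reference COUNT(*); aggregates are computed after WHERE

Fix: GROUP BY product, then filter groups with HAVING COUNT(*) > 1

Corrected query:
SELECT product FROM orders GROUP BY product HAVING COUNT(*) > 1

Result:
product
-------
Charger
Phone  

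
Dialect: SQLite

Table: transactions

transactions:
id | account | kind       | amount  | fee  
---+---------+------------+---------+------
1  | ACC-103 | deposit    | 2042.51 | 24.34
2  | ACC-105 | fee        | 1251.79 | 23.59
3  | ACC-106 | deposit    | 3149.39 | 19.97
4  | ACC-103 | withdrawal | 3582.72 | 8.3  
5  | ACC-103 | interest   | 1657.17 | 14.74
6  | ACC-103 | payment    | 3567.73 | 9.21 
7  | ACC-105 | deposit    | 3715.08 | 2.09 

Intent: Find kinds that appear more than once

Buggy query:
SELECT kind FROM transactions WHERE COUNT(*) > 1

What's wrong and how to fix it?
Bug: WHERE can't reference COUNT(*); aggregates are computed after WHERE

Fix: Group first, then use HAVING for the count condition

Corrected query:
SELECT kind FROM transactions GROUP BY kind HAVING COUNT(*) > 1

Result:
kind   
-------
deposit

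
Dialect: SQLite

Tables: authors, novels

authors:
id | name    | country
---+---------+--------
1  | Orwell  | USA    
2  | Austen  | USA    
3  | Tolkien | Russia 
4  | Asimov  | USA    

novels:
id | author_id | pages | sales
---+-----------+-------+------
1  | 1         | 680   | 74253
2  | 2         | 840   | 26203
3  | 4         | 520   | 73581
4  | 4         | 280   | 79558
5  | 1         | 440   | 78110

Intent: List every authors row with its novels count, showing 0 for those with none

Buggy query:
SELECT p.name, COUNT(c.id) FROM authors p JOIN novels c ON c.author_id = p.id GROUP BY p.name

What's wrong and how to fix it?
Bug: INNER JOIN drops authors rows that have no matching novels rows

Fix: Use LEFT JOIN so parents without children still appear (COUNT(c.id) gives 0)

Corrected query:
SELECT p.name, COUNT(c.id) FROM authors p LEFT JOIN novels c ON c.author_id = p.id GROUP BY p.name

Result:
name    | COUNT(c.id)
--------+------------
Asimov  | 2          
Austen  | 1          
Orwell  | 2          
Tolkien | 0          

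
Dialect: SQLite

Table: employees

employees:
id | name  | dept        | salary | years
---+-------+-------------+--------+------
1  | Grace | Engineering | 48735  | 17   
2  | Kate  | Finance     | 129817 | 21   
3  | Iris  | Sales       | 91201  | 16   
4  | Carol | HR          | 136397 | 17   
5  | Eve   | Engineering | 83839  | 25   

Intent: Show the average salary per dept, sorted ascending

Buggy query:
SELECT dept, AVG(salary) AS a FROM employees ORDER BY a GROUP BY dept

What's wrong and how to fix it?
Bug: GROUP BY must precede ORDER BY

Fix: Reorder: SELECT … FROM … GROUP BY … ORDER BY …

Corrected query:
SELECT dept, AVG(salary) AS a FROM employees GROUP BY dept ORDER BY a

Result:
dept        | a     
------------+-------
Engineering | 66287 
Sales       | 91201 
Finance     | 129817
HR          | 136397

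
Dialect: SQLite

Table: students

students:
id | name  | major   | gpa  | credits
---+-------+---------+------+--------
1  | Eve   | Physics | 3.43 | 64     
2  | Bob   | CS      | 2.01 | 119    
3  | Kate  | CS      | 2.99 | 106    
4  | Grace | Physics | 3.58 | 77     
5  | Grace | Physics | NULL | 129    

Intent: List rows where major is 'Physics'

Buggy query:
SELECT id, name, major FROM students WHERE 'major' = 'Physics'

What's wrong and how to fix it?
Bug: Single quotes denote string literals in SQL; the column name is being compared as a constant string

Fix: Reference the column as major without single quotes

Corrected query:
SELECT id, name, major FROM students WHERE major = 'Physics'

Result:
id | name  | major  
---+-------+--------
1  | Eve   | Physics
4  | Grace | Physics
5  | Grace | Physics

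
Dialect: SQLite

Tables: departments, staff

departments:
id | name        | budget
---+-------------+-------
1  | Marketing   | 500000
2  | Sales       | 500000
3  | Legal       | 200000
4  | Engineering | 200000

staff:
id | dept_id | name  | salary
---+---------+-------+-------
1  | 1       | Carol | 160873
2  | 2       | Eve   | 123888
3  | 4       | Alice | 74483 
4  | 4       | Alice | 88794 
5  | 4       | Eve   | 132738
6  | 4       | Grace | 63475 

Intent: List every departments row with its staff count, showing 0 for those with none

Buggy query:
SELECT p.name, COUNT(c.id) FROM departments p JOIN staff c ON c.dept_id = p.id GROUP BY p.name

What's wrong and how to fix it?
Bug: An inner join excludes parents with zero children

Fix: Switch to LEFT JOIN to retain unmatched parent rows

Corrected query:
SELECT p.name, COUNT(c.id) FROM departments p LEFT JOIN staff c ON c.dept_id = p.id GROUP BY p.name

Result:
name        | COUNT(c.id)
------------+------------
Engineering | 4          
Legal       | 0          
Marketing   | 1          
Sales       | 1          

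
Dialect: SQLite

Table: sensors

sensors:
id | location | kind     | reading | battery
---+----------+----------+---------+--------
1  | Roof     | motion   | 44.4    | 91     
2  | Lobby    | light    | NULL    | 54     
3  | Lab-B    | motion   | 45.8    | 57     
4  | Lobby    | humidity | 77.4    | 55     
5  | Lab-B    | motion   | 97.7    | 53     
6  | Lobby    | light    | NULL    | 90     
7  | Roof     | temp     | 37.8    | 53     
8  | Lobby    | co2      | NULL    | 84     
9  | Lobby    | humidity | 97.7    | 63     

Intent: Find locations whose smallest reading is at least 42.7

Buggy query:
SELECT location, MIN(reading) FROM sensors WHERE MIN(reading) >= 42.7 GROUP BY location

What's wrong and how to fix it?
Bug: Aggregates like MIN are computed per group after WHERE runs

Fix: Use HAVING for the per-group MIN condition

Corrected query:
SELECT location, MIN(reading) FROM sensors GROUP BY location HAVING MIN(reading) >= 42.7

Result:
location | MIN(reading)
---------+-------------
Lab-B    | 45.8        
Lobby    | 77.4        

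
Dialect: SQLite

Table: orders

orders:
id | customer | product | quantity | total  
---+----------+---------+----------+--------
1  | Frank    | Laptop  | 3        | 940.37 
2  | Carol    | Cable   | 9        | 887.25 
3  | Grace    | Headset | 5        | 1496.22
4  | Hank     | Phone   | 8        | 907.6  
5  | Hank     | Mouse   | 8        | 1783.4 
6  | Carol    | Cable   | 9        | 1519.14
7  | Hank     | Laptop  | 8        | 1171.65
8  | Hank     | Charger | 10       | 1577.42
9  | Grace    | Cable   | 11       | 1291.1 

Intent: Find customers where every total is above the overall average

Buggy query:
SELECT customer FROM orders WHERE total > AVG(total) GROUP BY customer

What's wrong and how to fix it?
Bug: AVG() is an aggregate; it can't sit directly in WHERE

Fix: Use a subquery for AVG and a HAVING MIN(...) filter so the condition holds for every row in the group

Corrected query:
SELECT customer FROM orders GROUP BY customer HAVING MIN(total) > (SELECT AVG(total) FROM orders)

Result:
customer
--------
Grace   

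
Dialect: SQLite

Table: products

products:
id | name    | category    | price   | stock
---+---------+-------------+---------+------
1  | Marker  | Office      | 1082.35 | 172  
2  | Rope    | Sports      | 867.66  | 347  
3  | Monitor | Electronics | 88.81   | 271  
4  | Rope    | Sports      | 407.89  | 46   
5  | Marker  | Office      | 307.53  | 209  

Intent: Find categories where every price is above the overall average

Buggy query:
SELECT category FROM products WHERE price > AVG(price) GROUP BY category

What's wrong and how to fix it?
Bug: AVG() is an aggregate; it can't sit directly in WHERE

Fix: Use a subquery for AVG and a HAVING MIN(...) filter so the condition holds for every row in the group

Corrected query:
SELECT category FROM products GROUP BY category HAVING MIN(price) > (SELECT AVG(price) FROM products)

Result:
(no rows)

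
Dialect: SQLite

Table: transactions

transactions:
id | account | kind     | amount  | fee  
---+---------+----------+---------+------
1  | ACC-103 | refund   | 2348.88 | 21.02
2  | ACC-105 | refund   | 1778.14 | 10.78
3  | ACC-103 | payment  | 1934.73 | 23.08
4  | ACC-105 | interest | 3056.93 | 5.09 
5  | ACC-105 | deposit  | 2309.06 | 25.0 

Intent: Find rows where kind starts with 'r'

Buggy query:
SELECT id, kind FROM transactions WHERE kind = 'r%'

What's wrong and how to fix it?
Bug: '=' compares the literal string including the % character; pattern matching needs LIKE

Fix: Replace '=' with LIKE so 'r%' is treated as a pattern

Corrected query:
SELECT id, kind FROM transactions WHERE kind LIKE 'r%'

Result:
id | kind  
---+-------
1  | refund
2  | refund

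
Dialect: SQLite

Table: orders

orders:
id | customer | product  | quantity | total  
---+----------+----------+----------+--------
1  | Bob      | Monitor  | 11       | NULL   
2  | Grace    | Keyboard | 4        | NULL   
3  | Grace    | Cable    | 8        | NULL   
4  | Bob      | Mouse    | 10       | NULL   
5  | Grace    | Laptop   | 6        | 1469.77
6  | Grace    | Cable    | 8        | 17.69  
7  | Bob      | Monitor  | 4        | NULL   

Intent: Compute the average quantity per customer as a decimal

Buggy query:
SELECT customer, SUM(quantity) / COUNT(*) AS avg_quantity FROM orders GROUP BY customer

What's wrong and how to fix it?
Bug: SUM(quantity) and COUNT(*) are both integers; the division truncates the fractional part

Fix: Multiply by 1.0 (or CAST to REAL) to force floating-point division

Corrected query:
SELECT customer, SUM(quantity) * 1.0 / COUNT(*) AS avg_quantity FROM orders GROUP BY customer

Result:
customer | avg_quantity
---------+-------------
Bob      | 8.333333    
Grace    | 6.5         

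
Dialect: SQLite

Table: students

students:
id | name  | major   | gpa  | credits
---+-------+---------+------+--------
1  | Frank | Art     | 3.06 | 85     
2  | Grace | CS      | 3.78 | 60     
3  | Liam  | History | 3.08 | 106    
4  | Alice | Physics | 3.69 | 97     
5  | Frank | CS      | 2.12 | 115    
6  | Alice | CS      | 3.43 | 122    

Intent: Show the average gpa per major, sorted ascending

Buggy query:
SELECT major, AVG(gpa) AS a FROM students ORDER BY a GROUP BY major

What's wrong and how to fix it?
Bug: ORDER BY appears before GROUP BY; SQL clause order requires GROUP BY first

Fix: Move ORDER BY to the end, after GROUP BY

Corrected query:
SELECT major, AVG(gpa) AS a FROM students GROUP BY major ORDER BY a

Result:
major   | a   
--------+-----
Art     | 3.06
History | 3.08
CS      | 3.11
Physics | 3.69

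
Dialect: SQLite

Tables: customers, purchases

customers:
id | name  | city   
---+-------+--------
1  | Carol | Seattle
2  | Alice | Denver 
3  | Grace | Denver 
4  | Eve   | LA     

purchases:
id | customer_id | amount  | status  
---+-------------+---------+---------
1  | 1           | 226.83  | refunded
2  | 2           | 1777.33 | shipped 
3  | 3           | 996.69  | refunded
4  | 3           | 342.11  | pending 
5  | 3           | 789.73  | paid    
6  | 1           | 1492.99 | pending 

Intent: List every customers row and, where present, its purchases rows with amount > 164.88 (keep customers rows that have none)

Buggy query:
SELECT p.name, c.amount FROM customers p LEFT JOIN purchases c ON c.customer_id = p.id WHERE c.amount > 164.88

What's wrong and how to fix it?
Bug: A WHERE condition on the right-hand table after LEFT JOIN drops unmatched parents

Fix: Put 'c.amount > 164.88' in the JOIN's ON clause instead of WHERE

Corrected query:
SELECT p.name, c.amount FROM customers p LEFT JOIN purchases c ON c.customer_id = p.id AND c.amount > 164.88

Result:
name  | amount 
------+--------
Carol | 226.83 
Carol | 1492.99
Alice | 1777.33
Grace | 342.11 
Grace | 789.73 
Grace | 996.69 
Eve   | NULL   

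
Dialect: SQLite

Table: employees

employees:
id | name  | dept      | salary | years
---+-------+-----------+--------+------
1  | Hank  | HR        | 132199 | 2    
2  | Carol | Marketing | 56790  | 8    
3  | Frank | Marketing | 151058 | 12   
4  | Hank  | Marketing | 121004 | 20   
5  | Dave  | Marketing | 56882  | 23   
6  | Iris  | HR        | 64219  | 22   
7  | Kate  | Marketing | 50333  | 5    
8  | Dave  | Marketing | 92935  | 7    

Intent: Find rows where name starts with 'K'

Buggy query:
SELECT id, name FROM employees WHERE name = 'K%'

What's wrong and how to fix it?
Bug: '=' compares the literal string including the % character; pattern matching needs LIKE

Fix: Replace '=' with LIKE so 'K%' is treated as a pattern

Corrected query:
SELECT id, name FROM employees WHERE name LIKE 'K%'

Result:
id | name
---+-----
7  | Kate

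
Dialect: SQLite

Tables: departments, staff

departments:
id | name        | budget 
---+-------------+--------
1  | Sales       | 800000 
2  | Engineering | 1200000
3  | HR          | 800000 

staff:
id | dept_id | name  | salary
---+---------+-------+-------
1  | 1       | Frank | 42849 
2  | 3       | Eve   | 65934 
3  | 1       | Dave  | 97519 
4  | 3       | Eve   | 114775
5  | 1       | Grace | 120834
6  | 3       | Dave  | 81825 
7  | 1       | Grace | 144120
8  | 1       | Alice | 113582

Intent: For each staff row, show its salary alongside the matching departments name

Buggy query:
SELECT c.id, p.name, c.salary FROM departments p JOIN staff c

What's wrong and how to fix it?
Bug: Missing join condition: each staff row is matched to all departments rows instead of just its own

Fix: Add ON c.dept_id = p.id to the JOIN

Corrected query:
SELECT c.id, p.name, c.salary FROM departments p JOIN staff c ON c.dept_id = p.id

Result:
id | name  | salary
---+-------+-------
1  | Sales | 42849 
2  | HR    | 65934 
3  | Sales | 97519 
4  | HR    | 114775
5  | Sales | 120834
6  | HR    | 81825 
7  | Sales | 144120
8  | Sales | 113582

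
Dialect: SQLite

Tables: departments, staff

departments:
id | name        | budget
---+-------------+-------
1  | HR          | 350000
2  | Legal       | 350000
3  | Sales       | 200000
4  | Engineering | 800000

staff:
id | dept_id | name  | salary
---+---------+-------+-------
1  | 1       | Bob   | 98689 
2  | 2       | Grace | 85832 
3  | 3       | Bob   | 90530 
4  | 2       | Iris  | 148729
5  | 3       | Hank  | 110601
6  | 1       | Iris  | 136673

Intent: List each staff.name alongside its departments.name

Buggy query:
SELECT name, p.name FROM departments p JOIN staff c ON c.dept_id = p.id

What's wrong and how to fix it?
Bug: Both tables have a 'name' column; the unqualified reference is ambiguous

Fix: Prefix ambiguous columns with the table alias

Corrected query:
SELECT c.name, p.name FROM departments p JOIN staff c ON c.dept_id = p.id

Result:
name  | name 
------+------
Bob   | HR   
Grace | Legal
Bob   | Sales
Iris  | Legal
Hank  | Sales
Iris  | HR   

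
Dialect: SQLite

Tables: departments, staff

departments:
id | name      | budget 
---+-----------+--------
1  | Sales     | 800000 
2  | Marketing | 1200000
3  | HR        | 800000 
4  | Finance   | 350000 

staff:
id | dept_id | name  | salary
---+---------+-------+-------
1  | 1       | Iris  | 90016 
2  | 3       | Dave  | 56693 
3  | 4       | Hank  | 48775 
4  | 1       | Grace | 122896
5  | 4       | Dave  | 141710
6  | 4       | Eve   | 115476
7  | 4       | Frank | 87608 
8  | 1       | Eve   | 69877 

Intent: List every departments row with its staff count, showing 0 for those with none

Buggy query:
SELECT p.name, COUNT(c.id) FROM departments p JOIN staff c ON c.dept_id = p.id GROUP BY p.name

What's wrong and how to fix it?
Bug: An inner join excludes parents with zero children

Fix: Use LEFT JOIN so parents without children still appear (COUNT(c.id) gives 0)

Corrected query:
SELECT p.name, COUNT(c.id) FROM departments p LEFT JOIN staff c ON c.dept_id = p.id GROUP BY p.name

Result:
name      | COUNT(c.id)
----------+------------
Finance   | 4          
HR        | 1          
Marketing | 0          
Sales     | 3          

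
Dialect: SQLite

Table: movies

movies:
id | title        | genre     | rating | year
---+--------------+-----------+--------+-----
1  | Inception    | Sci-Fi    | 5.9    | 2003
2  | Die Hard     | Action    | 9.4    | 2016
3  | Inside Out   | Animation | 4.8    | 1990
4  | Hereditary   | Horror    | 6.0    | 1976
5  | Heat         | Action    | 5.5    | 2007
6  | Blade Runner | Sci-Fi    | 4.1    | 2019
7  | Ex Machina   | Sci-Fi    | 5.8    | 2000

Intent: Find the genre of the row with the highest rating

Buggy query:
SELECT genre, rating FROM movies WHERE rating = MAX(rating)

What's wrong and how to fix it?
Bug: MAX(rating) is an aggregate and cannot be used directly in WHERE

Fix: Use a subquery: WHERE rating = (SELECT MAX(rating) FROM movies)

Corrected query:
SELECT genre, rating FROM movies WHERE rating = (SELECT MAX(rating) FROM movies)

Result:
genre  | rating
-------+-------
Action | 9.4   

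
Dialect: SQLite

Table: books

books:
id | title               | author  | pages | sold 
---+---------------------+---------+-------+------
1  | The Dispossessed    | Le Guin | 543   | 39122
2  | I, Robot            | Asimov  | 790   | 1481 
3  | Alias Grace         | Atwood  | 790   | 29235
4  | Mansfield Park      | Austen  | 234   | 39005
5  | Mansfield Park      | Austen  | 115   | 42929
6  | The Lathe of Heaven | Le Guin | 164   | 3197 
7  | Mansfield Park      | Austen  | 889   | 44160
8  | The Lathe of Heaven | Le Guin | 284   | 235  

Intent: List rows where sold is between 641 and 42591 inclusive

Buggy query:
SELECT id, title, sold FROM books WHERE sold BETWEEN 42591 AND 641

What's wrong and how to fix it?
Bug: BETWEEN expects the lower bound first; with 42591 AND 641 the range is empty

Fix: Write BETWEEN 641 AND 42591

Corrected query:
SELECT id, title, sold FROM books WHERE sold BETWEEN 641 AND 42591

Result:
id | title               | sold 
---+---------------------+------
1  | The Dispossessed    | 39122
2  | I, Robot            | 1481 
3  | Alias Grace         | 29235
4  | Mansfield Park      | 39005
6  | The Lathe of Heaven | 3197 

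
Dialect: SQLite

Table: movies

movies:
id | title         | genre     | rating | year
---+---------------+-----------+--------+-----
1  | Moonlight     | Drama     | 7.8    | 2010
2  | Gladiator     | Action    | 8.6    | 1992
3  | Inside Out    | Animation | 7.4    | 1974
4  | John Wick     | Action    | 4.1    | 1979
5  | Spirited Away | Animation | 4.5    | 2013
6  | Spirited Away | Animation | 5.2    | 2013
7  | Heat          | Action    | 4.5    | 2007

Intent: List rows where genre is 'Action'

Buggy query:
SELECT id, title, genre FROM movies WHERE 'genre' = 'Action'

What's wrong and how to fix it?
Bug: 'genre' in single quotes is a string literal, not the column; the comparison is literal-vs-literal and never true

Fix: Reference the column as genre without single quotes

Corrected query:
SELECT id, title, genre FROM movies WHERE genre = 'Action'

Result:
id | title     | genre 
---+-----------+-------
2  | Gladiator | Action
4  | John Wick | Action
7  | Heat      | Action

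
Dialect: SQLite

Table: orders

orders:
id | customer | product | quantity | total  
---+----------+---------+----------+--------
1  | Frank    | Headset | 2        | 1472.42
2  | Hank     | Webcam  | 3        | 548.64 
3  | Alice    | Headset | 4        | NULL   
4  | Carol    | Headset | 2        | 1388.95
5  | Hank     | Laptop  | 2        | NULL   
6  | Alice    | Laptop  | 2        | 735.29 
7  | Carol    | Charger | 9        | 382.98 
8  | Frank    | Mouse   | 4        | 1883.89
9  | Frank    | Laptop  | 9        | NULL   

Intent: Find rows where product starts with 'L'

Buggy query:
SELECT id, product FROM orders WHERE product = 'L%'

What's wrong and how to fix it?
Bug: Wildcards only work with LIKE; '=' treats '%' as a literal character

Fix: Use LIKE for wildcard pattern matching

Corrected query:
SELECT id, product FROM orders WHERE product LIKE 'L%'

Result:
id | product
---+--------
5  | Laptop 
6  | Laptop 
9  | Laptop 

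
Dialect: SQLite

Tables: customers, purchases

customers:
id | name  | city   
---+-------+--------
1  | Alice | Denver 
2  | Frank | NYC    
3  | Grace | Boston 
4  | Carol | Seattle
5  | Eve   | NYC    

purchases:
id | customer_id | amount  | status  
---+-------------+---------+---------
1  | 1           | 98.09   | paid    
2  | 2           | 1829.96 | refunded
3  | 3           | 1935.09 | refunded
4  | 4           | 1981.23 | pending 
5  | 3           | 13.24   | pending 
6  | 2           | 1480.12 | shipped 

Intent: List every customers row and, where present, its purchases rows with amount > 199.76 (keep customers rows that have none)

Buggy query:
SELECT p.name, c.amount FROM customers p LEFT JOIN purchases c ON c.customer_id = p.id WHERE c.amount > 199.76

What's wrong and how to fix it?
Bug: A WHERE condition on the right-hand table after LEFT JOIN drops unmatched parents

Fix: Put 'c.amount > 199.76' in the JOIN's ON clause instead of WHERE

Corrected query:
SELECT p.name, c.amount FROM customers p LEFT JOIN purchases c ON c.customer_id = p.id AND c.amount > 199.76

Result:
name  | amount 
------+--------
Alice | NULL   
Frank | 1480.12
Frank | 1829.96
Grace | 1935.09
Carol | 1981.23
Eve   | NULL   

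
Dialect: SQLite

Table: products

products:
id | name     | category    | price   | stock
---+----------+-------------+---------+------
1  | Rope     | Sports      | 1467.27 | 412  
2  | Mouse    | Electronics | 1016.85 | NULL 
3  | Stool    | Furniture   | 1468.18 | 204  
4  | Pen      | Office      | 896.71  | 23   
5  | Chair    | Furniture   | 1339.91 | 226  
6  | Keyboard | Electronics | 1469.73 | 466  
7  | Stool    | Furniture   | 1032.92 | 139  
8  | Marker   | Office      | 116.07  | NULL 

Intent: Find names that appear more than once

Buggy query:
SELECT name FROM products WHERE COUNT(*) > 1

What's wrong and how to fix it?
Bug: WHERE can't reference COUNT(*); aggregates are computed after WHERE

Fix: GROUP BY name, then filter groups with HAVING COUNT(*) > 1

Corrected query:
SELECT name FROM products GROUP BY name HAVING COUNT(*) > 1

Result:
name 
-----
Stool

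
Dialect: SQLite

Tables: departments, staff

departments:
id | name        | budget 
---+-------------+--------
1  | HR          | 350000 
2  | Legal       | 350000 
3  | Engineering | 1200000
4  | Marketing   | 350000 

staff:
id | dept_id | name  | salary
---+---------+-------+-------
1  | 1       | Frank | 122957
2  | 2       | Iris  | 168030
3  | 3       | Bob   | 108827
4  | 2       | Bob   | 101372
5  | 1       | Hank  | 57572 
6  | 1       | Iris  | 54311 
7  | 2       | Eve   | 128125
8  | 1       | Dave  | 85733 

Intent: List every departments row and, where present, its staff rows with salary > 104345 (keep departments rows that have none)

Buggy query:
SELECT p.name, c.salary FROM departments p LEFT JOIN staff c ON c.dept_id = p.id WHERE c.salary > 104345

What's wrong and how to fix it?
Bug: A WHERE condition on the right-hand table after LEFT JOIN drops unmatched parents

Fix: Move the right-table condition into the ON clause so unmatched parents are kept

Corrected query:
SELECT p.name, c.salary FROM departments p LEFT JOIN staff c ON c.dept_id = p.id AND c.salary > 104345

Result:
name        | salary
------------+-------
HR          | 122957
Legal       | 128125
Legal       | 168030
Engineering | 108827
Marketing   | NULL  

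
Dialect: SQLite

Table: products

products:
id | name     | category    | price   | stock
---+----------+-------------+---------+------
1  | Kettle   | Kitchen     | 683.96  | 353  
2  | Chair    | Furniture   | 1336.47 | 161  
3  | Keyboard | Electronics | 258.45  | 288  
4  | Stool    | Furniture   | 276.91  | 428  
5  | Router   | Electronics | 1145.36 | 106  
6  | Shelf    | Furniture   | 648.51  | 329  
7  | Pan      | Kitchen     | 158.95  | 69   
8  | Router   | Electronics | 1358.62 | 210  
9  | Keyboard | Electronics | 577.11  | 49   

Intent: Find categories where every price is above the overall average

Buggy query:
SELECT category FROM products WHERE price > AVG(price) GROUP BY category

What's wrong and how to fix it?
Bug: WHERE evaluates per row before aggregation, so AVG() is unavailable

Fix: Compute the overall average in a scalar subquery and compare each group's MIN against it in HAVING

Corrected query:
SELECT category FROM products GROUP BY category HAVING MIN(price) > (SELECT AVG(price) FROM products)

Result:
(no rows)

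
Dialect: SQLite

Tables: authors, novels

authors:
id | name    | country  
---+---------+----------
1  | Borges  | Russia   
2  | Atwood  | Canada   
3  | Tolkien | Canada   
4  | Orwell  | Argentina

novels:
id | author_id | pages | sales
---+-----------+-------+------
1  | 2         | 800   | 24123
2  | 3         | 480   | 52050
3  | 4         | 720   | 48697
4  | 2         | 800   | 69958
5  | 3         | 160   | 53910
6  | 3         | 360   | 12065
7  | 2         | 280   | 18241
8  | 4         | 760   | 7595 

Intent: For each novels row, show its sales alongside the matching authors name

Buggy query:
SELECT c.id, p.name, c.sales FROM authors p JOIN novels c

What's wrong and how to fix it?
Bug: Missing join condition: each novels row is matched to all authors rows instead of just its own

Fix: Specify the join condition linking the foreign key to the parent id

Corrected query:
SELECT c.id, p.name, c.sales FROM authors p JOIN novels c ON c.author_id = p.id

Result:
id | name    | sales
---+---------+------
1  | Atwood  | 24123
2  | Tolkien | 52050
3  | Orwell  | 48697
4  | Atwood  | 69958
5  | Tolkien | 53910
6  | Tolkien | 12065
7  | Atwood  | 18241
8  | Orwell  | 7595 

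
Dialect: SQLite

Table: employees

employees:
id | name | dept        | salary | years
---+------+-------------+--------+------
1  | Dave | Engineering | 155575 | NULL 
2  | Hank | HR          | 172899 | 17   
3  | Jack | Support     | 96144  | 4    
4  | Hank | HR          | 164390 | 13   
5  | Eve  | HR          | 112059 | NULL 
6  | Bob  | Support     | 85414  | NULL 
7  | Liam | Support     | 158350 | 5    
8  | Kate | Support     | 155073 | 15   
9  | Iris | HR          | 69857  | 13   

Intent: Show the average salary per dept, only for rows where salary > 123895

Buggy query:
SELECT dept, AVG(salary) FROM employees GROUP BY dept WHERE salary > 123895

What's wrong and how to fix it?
Bug: WHERE cannot follow GROUP BY

Fix: Place WHERE between FROM and GROUP BY

Corrected query:
SELECT dept, AVG(salary) FROM employees WHERE salary > 123895 GROUP BY dept

Result:
dept        | AVG(salary)
------------+------------
Engineering | 155575     
HR          | 168644.5   
Support     | 156711.5   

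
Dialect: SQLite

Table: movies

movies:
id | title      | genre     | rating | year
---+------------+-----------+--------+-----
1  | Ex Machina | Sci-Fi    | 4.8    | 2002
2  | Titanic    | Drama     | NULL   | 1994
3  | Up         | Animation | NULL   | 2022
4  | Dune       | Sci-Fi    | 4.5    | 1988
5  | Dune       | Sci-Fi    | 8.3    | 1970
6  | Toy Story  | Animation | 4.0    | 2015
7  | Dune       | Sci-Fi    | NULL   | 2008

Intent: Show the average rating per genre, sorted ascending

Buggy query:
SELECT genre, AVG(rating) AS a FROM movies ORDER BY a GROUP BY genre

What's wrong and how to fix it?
Bug: GROUP BY must precede ORDER BY

Fix: Reorder: SELECT … FROM … GROUP BY … ORDER BY …

Corrected query:
SELECT genre, AVG(rating) AS a FROM movies GROUP BY genre ORDER BY a

Result:
genre     | a       
----------+---------
Drama     | NULL    
Animation | 4       
Sci-Fi    | 5.866667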